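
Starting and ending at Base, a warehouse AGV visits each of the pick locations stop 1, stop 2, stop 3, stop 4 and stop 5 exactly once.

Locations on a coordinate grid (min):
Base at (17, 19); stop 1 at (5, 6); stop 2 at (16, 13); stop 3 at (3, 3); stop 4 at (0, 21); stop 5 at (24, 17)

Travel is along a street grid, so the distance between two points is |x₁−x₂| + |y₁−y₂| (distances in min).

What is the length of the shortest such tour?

Base - stop 1 - stop 2 - stop 3 - stop 4 - stop 5 - Base: 25+18+23+21+28+9 = 124
Base - stop 1 - stop 2 - stop 3 - stop 5 - stop 4 - Base: 25+18+23+35+28+19 = 148
Base - stop 1 - stop 2 - stop 4 - stop 3 - stop 5 - Base: 25+18+24+21+35+9 = 132
Base - stop 1 - stop 2 - stop 4 - stop 5 - stop 3 - Base: 25+18+24+28+35+30 = 160
Base - stop 1 - stop 2 - stop 5 - stop 3 - stop 4 - Base: 25+18+12+35+21+19 = 130
Base - stop 1 - stop 2 - stop 5 - stop 4 - stop 3 - Base: 25+18+12+28+21+30 = 134
Base - stop 1 - stop 3 - stop 2 - stop 4 - stop 5 - Base: 25+5+23+24+28+9 = 114
Base - stop 1 - stop 3 - stop 2 - stop 5 - stop 4 - Base: 25+5+23+12+28+19 = 112
Base - stop 1 - stop 3 - stop 4 - stop 2 - stop 5 - Base: 25+5+21+24+12+9 = 96
Base - stop 1 - stop 3 - stop 4 - stop 5 - stop 2 - Base: 25+5+21+28+12+7 = 98
Base - stop 1 - stop 3 - stop 5 - stop 2 - stop 4 - Base: 25+5+35+12+24+19 = 120
Base - stop 1 - stop 3 - stop 5 - stop 4 - stop 2 - Base: 25+5+35+28+24+7 = 124
Base - stop 1 - stop 4 - stop 2 - stop 3 - stop 5 - Base: 25+20+24+23+35+9 = 136
Base - stop 1 - stop 4 - stop 2 - stop 5 - stop 3 - Base: 25+20+24+12+35+30 = 146
… (46 more)
Base - stop 4 - stop 3 - stop 1 - stop 2 - stop 5 - Base: 19+21+5+18+12+9 = 84  ← best
The minimum is 84.
One optimal route: Base → stop 4 → stop 3 → stop 1 → stop 2 → stop 5 → Base (or its reverse).

Minimum total distance: 84 min.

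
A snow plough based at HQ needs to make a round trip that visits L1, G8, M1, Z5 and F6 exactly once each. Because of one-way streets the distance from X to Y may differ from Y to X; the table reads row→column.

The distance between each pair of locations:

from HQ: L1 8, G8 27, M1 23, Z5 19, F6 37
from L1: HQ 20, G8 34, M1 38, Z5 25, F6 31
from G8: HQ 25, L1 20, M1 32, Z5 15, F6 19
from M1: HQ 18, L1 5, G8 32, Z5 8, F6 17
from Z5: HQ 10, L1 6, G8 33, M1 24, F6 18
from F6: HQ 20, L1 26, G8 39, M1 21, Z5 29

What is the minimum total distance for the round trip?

HQ→L1→G8→M1→Z5→F6→HQ: 8+34+32+8+18+20 = 120
HQ→L1→G8→M1→F6→Z5→HQ: 8+34+32+17+29+10 = 130
HQ→L1→G8→Z5→M1→F6→HQ: 8+34+15+24+17+20 = 118
HQ→L1→G8→Z5→F6→M1→HQ: 8+34+15+18+21+18 = 114
HQ→L1→G8→F6→M1→Z5→HQ: 8+34+19+21+8+10 = 100
HQ→L1→G8→F6→Z5→M1→HQ: 8+34+19+29+24+18 = 132
HQ→L1→M1→G8→Z5→F6→HQ: 8+38+32+15+18+20 = 131
HQ→L1→M1→G8→F6→Z5→HQ: 8+38+32+19+29+10 = 136
HQ→L1→M1→Z5→G8→F6→HQ: 8+38+8+33+19+20 = 126
HQ→L1→M1→Z5→F6→G8→HQ: 8+38+8+18+39+25 = 136
HQ→L1→M1→F6→G8→Z5→HQ: 8+38+17+39+15+10 = 127
HQ→L1→M1→F6→Z5→G8→HQ: 8+38+17+29+33+25 = 150
HQ→L1→Z5→G8→M1→F6→HQ: 8+25+33+32+17+20 = 135
HQ→L1→Z5→G8→F6→M1→HQ: 8+25+33+19+21+18 = 124
… (106 more)
The minimum is 100.
One optimal route: HQ → L1 → G8 → F6 → M1 → Z5 → HQ.

Shortest round trip = 100.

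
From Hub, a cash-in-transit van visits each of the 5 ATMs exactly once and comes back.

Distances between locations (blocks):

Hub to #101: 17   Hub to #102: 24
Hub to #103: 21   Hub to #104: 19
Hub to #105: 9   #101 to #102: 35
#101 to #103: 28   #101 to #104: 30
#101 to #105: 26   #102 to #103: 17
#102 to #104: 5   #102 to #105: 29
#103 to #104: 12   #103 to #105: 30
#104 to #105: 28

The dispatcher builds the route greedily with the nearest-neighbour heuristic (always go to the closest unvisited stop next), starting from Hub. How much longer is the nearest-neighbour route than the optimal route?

Hub: #105=9, #101=17, #104=19, #103=21, #102=24 ⇒ #105
#105: #101=26, #104=28, #102=29, #103=30 ⇒ #101
#101: #103=28, #104=30, #102=35 ⇒ #103
#103: #104=12, #102=17 ⇒ #104
#104: #102=5 ⇒ #102
NN route Hub → #105 → #101 → #103 → #104 → #102 → Hub costs 104.
Optimal: Hub → #101 → #103 → #104 → #102 → #105 → Hub costs 100 (by enumerating all 60 distinct tours).
Excess = 104 − 100 = 4.

Excess over optimum: 4 blocks.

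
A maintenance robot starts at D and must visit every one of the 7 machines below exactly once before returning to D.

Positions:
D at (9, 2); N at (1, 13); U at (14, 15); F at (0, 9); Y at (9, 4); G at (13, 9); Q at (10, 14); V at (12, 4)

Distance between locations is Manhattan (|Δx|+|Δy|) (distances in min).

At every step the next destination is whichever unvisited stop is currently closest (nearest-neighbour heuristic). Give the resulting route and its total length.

Nearest-neighbour total = 54 min; route D → Y → V → G → U → Q → N → F → D.

At D the remaining stops are Y 2, V 5, G 11, Q 13, F 16, U 18, N 19; go to Y.
At Y the remaining stops are V 3, G 9, Q 11, F 14, U 16, N 17; go to V.
At V the remaining stops are G 6, Q 12, U 13, F 17, N 20; go to G.
At G the remaining stops are U 7, Q 8, F 13, N 16; go to U.
At U the remaining stops are Q 5, N 15, F 20; go to Q.
At Q the remaining stops are N 10, F 15; go to N.
At N the remaining stops are F 5; go to F.
Return F→D: 16.
Total = 2 + 3 + 6 + 7 + 5 + 10 + 5 + 16 = 54.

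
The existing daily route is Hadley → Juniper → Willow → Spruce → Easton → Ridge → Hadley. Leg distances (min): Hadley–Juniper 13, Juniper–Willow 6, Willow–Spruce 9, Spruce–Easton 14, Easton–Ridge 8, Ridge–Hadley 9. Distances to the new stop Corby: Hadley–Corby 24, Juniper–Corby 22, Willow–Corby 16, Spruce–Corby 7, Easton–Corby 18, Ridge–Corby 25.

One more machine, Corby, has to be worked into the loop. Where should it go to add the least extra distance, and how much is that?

Insertion cost between consecutive stops i–j is d(i,Corby) + d(Corby,j) − d(i,j):
  between Hadley and Juniper: 24 + 22 − 13 = 33
  between Juniper and Willow: 22 + 16 − 6 = 32
  between Willow and Spruce: 16 + 7 − 9 = 14
  between Spruce and Easton: 7 + 18 − 14 = 11
  between Easton and Ridge: 18 + 25 − 8 = 35
  between Ridge and Hadley: 25 + 24 − 9 = 40
Cheapest insertion is between Spruce and Easton, adding 11.
New total = 59 + 11 = 70.

+11 min — insert Corby between Spruce and Easton.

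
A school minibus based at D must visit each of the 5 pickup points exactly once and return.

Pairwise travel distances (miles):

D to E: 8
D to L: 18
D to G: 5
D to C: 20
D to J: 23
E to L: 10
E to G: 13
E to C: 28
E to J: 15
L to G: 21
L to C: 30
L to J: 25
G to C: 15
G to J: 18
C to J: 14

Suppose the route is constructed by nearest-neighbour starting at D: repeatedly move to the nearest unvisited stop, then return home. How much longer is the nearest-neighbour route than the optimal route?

Excess over optimum: 10 miles.

From D: G=5, E=8, L=18, C=20, J=23 → choose G (5).
From G: E=13, C=15, J=18, L=21 → choose E (13).
From E: L=10, J=15, C=28 → choose L (10).
From L: J=25, C=30 → choose J (25).
From J: C=14 → choose C (14).
NN route D → G → E → L → J → C → D costs 87.
Optimal: D → E → L → J → C → G → D costs 77 (by enumerating all 60 distinct tours).
Excess = 87 − 77 = 10.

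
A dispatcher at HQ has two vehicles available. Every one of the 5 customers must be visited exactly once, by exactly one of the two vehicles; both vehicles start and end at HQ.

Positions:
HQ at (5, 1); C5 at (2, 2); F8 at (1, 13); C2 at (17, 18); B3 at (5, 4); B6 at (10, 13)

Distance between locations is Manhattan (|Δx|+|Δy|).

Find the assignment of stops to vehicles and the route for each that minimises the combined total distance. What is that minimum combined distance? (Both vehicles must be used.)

Try each way of splitting the stops between the two vehicles (each non-empty) and, for each split, find the best tour for each vehicle:
  {C5} + {F8, C2, B3, B6}: 8 + 66 = 74
  {F8} + {C5, C2, B3, B6}: 32 + 64 = 96
  {C5, F8} + {C2, B3, B6}: 32 + 58 = 90
  {C2} + {C5, F8, B3, B6}: 58 + 42 = 100
  {C5, C2} + {F8, B3, B6}: 64 + 42 = 106
  {F8, C2} + {C5, B3, B6}: 66 + 40 = 106
  … (15 splits in total)
  {B3} + {C5, F8, C2, B6}: 6 + 66 = 72  ← best
Best: vehicle 1 HQ → B3 → HQ = 6; vehicle 2 HQ → C5 → F8 → C2 → B6 → HQ = 66; combined 72.

Minimum combined distance: 72.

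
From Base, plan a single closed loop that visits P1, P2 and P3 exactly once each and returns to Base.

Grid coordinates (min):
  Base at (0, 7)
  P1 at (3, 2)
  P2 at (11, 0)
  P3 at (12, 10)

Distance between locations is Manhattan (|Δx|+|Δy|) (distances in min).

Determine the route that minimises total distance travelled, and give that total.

There are 3 distinct closed tours to check (reversals are equivalent).
Base-P1-P2-P3-Base: 8+10+11+15 = 44
Base-P1-P3-P2-Base: 8+17+11+18 = 54
Base-P2-P1-P3-Base: 18+10+17+15 = 60
The minimum is 44.
One optimal route: Base → P1 → P2 → P3 → Base (or its reverse).

Minimum total distance: 44 min.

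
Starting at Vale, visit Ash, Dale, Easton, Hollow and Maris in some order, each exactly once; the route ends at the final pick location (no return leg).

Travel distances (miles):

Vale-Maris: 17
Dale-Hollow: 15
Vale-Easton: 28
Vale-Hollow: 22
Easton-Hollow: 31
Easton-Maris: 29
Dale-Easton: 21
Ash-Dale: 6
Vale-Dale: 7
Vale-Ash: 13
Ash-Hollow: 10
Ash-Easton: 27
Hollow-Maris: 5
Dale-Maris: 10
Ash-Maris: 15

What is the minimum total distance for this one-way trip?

There are 5! = 120 possible orderings.
Vale → Ash → Dale → Easton → Hollow → Maris: 13+6+21+31+5 = 76
Vale → Ash → Dale → Easton → Maris → Hollow: 13+6+21+29+5 = 74
Vale → Ash → Dale → Hollow → Easton → Maris: 13+6+15+31+29 = 94
Vale → Ash → Dale → Hollow → Maris → Easton: 13+6+15+5+29 = 68
Vale → Ash → Dale → Maris → Easton → Hollow: 13+6+10+29+31 = 89
Vale → Ash → Dale → Maris → Hollow → Easton: 13+6+10+5+31 = 65
Vale → Ash → Easton → Dale → Hollow → Maris: 13+27+21+15+5 = 81
Vale → Ash → Easton → Dale → Maris → Hollow: 13+27+21+10+5 = 76
Vale → Ash → Easton → Hollow → Dale → Maris: 13+27+31+15+10 = 96
Vale → Ash → Easton → Hollow → Maris → Dale: 13+27+31+5+10 = 86
Vale → Ash → Easton → Maris → Dale → Hollow: 13+27+29+10+15 = 94
Vale → Ash → Easton → Maris → Hollow → Dale: 13+27+29+5+15 = 89
Vale → Ash → Hollow → Dale → Easton → Maris: 13+10+15+21+29 = 88
Vale → Ash → Hollow → Dale → Maris → Easton: 13+10+15+10+29 = 77
… (106 more)
Vale → Dale → Ash → Hollow → Maris → Easton: 7+6+10+5+29 = 57  ← best
The minimum is 57.
One shortest path: Vale → Dale → Ash → Hollow → Maris → Easton.

57 miles — the minimum one-way total.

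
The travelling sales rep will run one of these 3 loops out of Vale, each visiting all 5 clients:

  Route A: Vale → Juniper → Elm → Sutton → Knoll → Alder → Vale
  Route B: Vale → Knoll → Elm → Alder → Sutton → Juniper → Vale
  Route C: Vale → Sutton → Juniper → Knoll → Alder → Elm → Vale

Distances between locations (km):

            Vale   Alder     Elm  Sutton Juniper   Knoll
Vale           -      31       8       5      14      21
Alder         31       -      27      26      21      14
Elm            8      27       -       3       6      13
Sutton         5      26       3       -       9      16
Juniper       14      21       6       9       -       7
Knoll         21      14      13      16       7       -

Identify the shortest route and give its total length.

Route A: 14 + 6 + 3 + 16 + 14 + 31 = 84
Route B: 21 + 13 + 27 + 26 + 9 + 14 = 110
Route C: 5 + 9 + 7 + 14 + 27 + 8 = 70

Shortest is Route C, total 70 km.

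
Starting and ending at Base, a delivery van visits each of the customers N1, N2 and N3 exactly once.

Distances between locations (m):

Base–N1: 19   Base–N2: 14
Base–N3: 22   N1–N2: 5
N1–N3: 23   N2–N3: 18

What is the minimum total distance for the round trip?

Base-N1-N2-N3-Base: 19+5+18+22 = 64
Base-N1-N3-N2-Base: 19+23+18+14 = 74
Base-N2-N1-N3-Base: 14+5+23+22 = 64
The minimum is 64.
One optimal route: Base → N1 → N2 → N3 → Base (or its reverse).

Shortest round trip = 64 m.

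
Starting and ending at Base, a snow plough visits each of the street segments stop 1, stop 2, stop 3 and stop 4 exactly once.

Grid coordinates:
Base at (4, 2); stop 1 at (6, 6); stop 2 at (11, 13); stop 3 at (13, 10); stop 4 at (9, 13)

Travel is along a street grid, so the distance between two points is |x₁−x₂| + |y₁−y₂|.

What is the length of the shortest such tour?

Base→stop 1→stop 2→stop 3→stop 4→Base: 6+12+5+7+16 = 46
Base→stop 1→stop 2→stop 4→stop 3→Base: 6+12+2+7+17 = 44
Base→stop 1→stop 3→stop 2→stop 4→Base: 6+11+5+2+16 = 40
Base→stop 1→stop 3→stop 4→stop 2→Base: 6+11+7+2+18 = 44
Base→stop 1→stop 4→stop 2→stop 3→Base: 6+10+2+5+17 = 40
Base→stop 1→stop 4→stop 3→stop 2→Base: 6+10+7+5+18 = 46
Base→stop 2→stop 1→stop 3→stop 4→Base: 18+12+11+7+16 = 64
Base→stop 2→stop 1→stop 4→stop 3→Base: 18+12+10+7+17 = 64
Base→stop 2→stop 3→stop 1→stop 4→Base: 18+5+11+10+16 = 60
Base→stop 2→stop 4→stop 1→stop 3→Base: 18+2+10+11+17 = 58
Base→stop 3→stop 1→stop 2→stop 4→Base: 17+11+12+2+16 = 58
Base→stop 3→stop 2→stop 1→stop 4→Base: 17+5+12+10+16 = 60
The minimum is 40.
One optimal route: Base → stop 1 → stop 3 → stop 2 → stop 4 → Base (or its reverse).

40 — the shortest possible round trip.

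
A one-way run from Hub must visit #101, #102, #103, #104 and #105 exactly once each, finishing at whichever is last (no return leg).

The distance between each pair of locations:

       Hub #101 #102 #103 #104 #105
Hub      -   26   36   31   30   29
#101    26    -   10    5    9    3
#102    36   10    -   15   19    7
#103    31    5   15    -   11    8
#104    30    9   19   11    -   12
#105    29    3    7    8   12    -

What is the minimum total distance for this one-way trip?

There are 5! = 120 possible orderings.
Hub→#101→#102→#103→#104→#105: 26+10+15+11+12 = 74
Hub→#101→#102→#103→#105→#104: 26+10+15+8+12 = 71
Hub→#101→#102→#104→#103→#105: 26+10+19+11+8 = 74
Hub→#101→#102→#104→#105→#103: 26+10+19+12+8 = 75
Hub→#101→#102→#105→#103→#104: 26+10+7+8+11 = 62
Hub→#101→#102→#105→#104→#103: 26+10+7+12+11 = 66
Hub→#101→#103→#102→#104→#105: 26+5+15+19+12 = 77
Hub→#101→#103→#102→#105→#104: 26+5+15+7+12 = 65
Hub→#101→#103→#104→#102→#105: 26+5+11+19+7 = 68
Hub→#101→#103→#104→#105→#102: 26+5+11+12+7 = 61
Hub→#101→#103→#105→#102→#104: 26+5+8+7+19 = 65
Hub→#101→#103→#105→#104→#102: 26+5+8+12+19 = 70
Hub→#101→#104→#102→#103→#105: 26+9+19+15+8 = 77
Hub→#101→#104→#102→#105→#103: 26+9+19+7+8 = 69
… (106 more)
Hub→#104→#103→#101→#105→#102: 30+11+5+3+7 = 56  ← best
The minimum is 56.
One shortest path: Hub → #104 → #103 → #101 → #105 → #102.

Shortest open route: 56.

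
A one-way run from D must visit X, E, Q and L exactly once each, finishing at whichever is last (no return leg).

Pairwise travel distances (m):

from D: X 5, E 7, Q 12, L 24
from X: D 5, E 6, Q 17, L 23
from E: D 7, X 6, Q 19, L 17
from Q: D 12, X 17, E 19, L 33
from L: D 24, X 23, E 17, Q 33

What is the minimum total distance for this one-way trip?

There are 4! = 24 possible orderings.
D - X - E - Q - L: 5+6+19+33 = 63
D - X - E - L - Q: 5+6+17+33 = 61
D - X - Q - E - L: 5+17+19+17 = 58
D - X - Q - L - E: 5+17+33+17 = 72
D - X - L - E - Q: 5+23+17+19 = 64
D - X - L - Q - E: 5+23+33+19 = 80
D - E - X - Q - L: 7+6+17+33 = 63
D - E - X - L - Q: 7+6+23+33 = 69
D - E - Q - X - L: 7+19+17+23 = 66
D - E - Q - L - X: 7+19+33+23 = 82
D - E - L - X - Q: 7+17+23+17 = 64
D - E - L - Q - X: 7+17+33+17 = 74
D - Q - X - E - L: 12+17+6+17 = 52
D - Q - X - L - E: 12+17+23+17 = 69
… (10 more)
The minimum is 52.
One shortest path: D → Q → X → E → L.

52 m — the minimum one-way total.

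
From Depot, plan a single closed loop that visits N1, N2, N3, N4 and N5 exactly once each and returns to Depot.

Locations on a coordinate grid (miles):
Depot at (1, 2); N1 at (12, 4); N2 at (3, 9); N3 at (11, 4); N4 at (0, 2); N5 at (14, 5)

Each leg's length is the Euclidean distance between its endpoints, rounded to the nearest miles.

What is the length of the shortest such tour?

With 5 stops there are 5!/2 = 60 distinct round trips (a route and its reverse cost the same).
Depot → N1 → N2 → N3 → N4 → N5 → Depot: 11+10+9+11+14+13 = 68
Depot → N1 → N2 → N3 → N5 → N4 → Depot: 11+10+9+3+14+1 = 48
Depot → N1 → N2 → N4 → N3 → N5 → Depot: 11+10+8+11+3+13 = 56
Depot → N1 → N2 → N4 → N5 → N3 → Depot: 11+10+8+14+3+10 = 56
Depot → N1 → N2 → N5 → N3 → N4 → Depot: 11+10+12+3+11+1 = 48
Depot → N1 → N2 → N5 → N4 → N3 → Depot: 11+10+12+14+11+10 = 68
Depot → N1 → N3 → N2 → N4 → N5 → Depot: 11+1+9+8+14+13 = 56
Depot → N1 → N3 → N2 → N5 → N4 → Depot: 11+1+9+12+14+1 = 48
Depot → N1 → N3 → N4 → N2 → N5 → Depot: 11+1+11+8+12+13 = 56
Depot → N1 → N3 → N4 → N5 → N2 → Depot: 11+1+11+14+12+7 = 56
Depot → N1 → N3 → N5 → N2 → N4 → Depot: 11+1+3+12+8+1 = 36
Depot → N1 → N3 → N5 → N4 → N2 → Depot: 11+1+3+14+8+7 = 44
Depot → N1 → N4 → N2 → N3 → N5 → Depot: 11+12+8+9+3+13 = 56
Depot → N1 → N4 → N2 → N5 → N3 → Depot: 11+12+8+12+3+10 = 56
… (46 more)
Depot → N1 → N5 → N3 → N2 → N4 → Depot: 11+2+3+9+8+1 = 34  ← best
The minimum is 34.
One optimal route: Depot → N1 → N5 → N3 → N2 → N4 → Depot (or its reverse).

34 miles — the shortest possible round trip.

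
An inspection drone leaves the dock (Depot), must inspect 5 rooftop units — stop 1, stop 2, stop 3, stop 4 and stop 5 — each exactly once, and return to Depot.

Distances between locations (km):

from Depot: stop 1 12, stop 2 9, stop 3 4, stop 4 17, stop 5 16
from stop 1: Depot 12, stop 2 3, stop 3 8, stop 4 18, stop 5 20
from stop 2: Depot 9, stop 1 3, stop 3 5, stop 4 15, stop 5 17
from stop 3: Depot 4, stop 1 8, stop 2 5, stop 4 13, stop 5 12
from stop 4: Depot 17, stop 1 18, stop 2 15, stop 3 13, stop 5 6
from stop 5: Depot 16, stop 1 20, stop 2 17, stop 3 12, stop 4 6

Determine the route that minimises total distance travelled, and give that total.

52 km — the shortest possible round trip.

Depot-stop 1-stop 2-stop 3-stop 4-stop 5-Depot: 12+3+5+13+6+16 = 55
Depot-stop 1-stop 2-stop 3-stop 5-stop 4-Depot: 12+3+5+12+6+17 = 55
Depot-stop 1-stop 2-stop 4-stop 3-stop 5-Depot: 12+3+15+13+12+16 = 71
Depot-stop 1-stop 2-stop 4-stop 5-stop 3-Depot: 12+3+15+6+12+4 = 52
Depot-stop 1-stop 2-stop 5-stop 3-stop 4-Depot: 12+3+17+12+13+17 = 74
Depot-stop 1-stop 2-stop 5-stop 4-stop 3-Depot: 12+3+17+6+13+4 = 55
Depot-stop 1-stop 3-stop 2-stop 4-stop 5-Depot: 12+8+5+15+6+16 = 62
Depot-stop 1-stop 3-stop 2-stop 5-stop 4-Depot: 12+8+5+17+6+17 = 65
Depot-stop 1-stop 3-stop 4-stop 2-stop 5-Depot: 12+8+13+15+17+16 = 81
Depot-stop 1-stop 3-stop 4-stop 5-stop 2-Depot: 12+8+13+6+17+9 = 65
Depot-stop 1-stop 3-stop 5-stop 2-stop 4-Depot: 12+8+12+17+15+17 = 81
Depot-stop 1-stop 3-stop 5-stop 4-stop 2-Depot: 12+8+12+6+15+9 = 62
Depot-stop 1-stop 4-stop 2-stop 3-stop 5-Depot: 12+18+15+5+12+16 = 78
Depot-stop 1-stop 4-stop 2-stop 5-stop 3-Depot: 12+18+15+17+12+4 = 78
… (46 more)
The minimum is 52.
One optimal route: Depot → stop 1 → stop 2 → stop 4 → stop 5 → stop 3 → Depot (or its reverse).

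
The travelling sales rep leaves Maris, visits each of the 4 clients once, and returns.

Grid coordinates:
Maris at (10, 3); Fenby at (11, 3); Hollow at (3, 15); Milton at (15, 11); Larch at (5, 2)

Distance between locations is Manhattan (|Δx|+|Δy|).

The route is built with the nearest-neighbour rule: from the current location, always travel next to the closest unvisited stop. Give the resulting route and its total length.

At Maris the remaining stops are Fenby 1, Larch 6, Milton 13, Hollow 19; go to Fenby.
At Fenby the remaining stops are Larch 7, Milton 12, Hollow 20; go to Larch.
At Larch the remaining stops are Hollow 15, Milton 19; go to Hollow.
At Hollow the remaining stops are Milton 16; go to Milton.
Return Milton→Maris: 13.
Total = 1 + 7 + 15 + 16 + 13 = 52.

52 along Maris → Fenby → Larch → Hollow → Milton → Maris.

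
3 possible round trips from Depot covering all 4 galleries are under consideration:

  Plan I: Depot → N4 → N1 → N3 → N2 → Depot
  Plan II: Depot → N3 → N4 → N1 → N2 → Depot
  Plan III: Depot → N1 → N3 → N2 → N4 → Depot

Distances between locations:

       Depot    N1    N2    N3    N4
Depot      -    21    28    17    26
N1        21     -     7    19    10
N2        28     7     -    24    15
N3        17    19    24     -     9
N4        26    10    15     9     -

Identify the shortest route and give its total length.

Shortest is Plan II, total 71.

Plan I: 26 + 10 + 19 + 24 + 28 = 107
Plan II: 17 + 9 + 10 + 7 + 28 = 71
Plan III: 21 + 19 + 24 + 15 + 26 = 105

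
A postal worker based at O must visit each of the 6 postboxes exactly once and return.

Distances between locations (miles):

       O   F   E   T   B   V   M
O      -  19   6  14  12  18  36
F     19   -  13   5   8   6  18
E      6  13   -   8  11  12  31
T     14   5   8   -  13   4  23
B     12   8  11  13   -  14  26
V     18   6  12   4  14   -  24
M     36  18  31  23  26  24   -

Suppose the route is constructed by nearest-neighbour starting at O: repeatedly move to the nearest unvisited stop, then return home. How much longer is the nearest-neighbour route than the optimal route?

O: E=6, B=12, T=14, V=18, F=19, M=36 ⇒ E
E: T=8, B=11, V=12, F=13, M=31 ⇒ T
T: V=4, F=5, B=13, M=23 ⇒ V
V: F=6, B=14, M=24 ⇒ F
F: B=8, M=18 ⇒ B
B: M=26 ⇒ M
NN route O → E → T → V → F → B → M → O costs 94.
Optimal: O → E → T → V → F → M → B → O costs 80 (by enumerating all 360 distinct tours).
Excess = 94 − 80 = 14.

The nearest-neighbour route is 14 miles longer than optimal.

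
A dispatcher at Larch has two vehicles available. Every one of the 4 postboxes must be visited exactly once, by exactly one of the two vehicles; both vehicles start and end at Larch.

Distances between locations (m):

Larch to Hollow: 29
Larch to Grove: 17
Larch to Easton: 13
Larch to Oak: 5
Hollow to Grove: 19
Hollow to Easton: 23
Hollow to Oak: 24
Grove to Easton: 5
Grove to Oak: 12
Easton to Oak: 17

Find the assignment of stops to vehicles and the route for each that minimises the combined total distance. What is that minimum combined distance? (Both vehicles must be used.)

76 m — the smallest possible combined total.

Check every non-empty split of the stops between the two vehicles; for each half take its own optimal tour:
  {Hollow} + {Grove, Easton, Oak}: 58 + 35 = 93
  {Grove} + {Hollow, Easton, Oak}: 34 + 65 = 99
  {Hollow, Grove} + {Easton, Oak}: 65 + 35 = 100
  {Easton} + {Hollow, Grove, Oak}: 26 + 65 = 91
  {Hollow, Easton} + {Grove, Oak}: 65 + 34 = 99
  {Grove, Easton} + {Hollow, Oak}: 35 + 58 = 93
  … (7 splits in total)
  {Hollow, Grove, Easton} + {Oak}: 66 + 10 = 76  ← best
Best: vehicle 1 Larch → Hollow → Grove → Easton → Larch = 66; vehicle 2 Larch → Oak → Larch = 10; combined 76.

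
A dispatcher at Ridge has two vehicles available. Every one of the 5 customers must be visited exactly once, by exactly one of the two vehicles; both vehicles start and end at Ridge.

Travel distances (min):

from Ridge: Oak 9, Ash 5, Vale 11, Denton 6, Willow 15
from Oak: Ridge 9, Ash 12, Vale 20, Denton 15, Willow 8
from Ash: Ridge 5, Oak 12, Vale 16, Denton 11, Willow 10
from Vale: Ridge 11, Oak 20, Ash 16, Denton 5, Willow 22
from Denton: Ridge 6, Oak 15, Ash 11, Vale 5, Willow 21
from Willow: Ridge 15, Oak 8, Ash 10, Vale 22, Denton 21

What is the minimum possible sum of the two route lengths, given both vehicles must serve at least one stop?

54 min — the smallest possible combined total.

Check every non-empty split of the stops between the two vehicles; for each half take its own optimal tour:
  {Oak} + {Ash, Vale, Denton, Willow}: 18 + 48 = 66
  {Ash} + {Oak, Vale, Denton, Willow}: 10 + 50 = 60
  {Oak, Ash} + {Vale, Denton, Willow}: 26 + 48 = 74
  {Vale} + {Oak, Ash, Denton, Willow}: 22 + 44 = 66
  {Oak, Vale} + {Ash, Denton, Willow}: 40 + 42 = 82
  {Ash, Vale} + {Oak, Denton, Willow}: 32 + 44 = 76
  … (15 splits in total)
  {Vale, Denton} + {Oak, Ash, Willow}: 22 + 32 = 54  ← best
Best: vehicle 1 Ridge → Vale → Denton → Ridge = 22; vehicle 2 Ridge → Oak → Willow → Ash → Ridge = 32; combined 54.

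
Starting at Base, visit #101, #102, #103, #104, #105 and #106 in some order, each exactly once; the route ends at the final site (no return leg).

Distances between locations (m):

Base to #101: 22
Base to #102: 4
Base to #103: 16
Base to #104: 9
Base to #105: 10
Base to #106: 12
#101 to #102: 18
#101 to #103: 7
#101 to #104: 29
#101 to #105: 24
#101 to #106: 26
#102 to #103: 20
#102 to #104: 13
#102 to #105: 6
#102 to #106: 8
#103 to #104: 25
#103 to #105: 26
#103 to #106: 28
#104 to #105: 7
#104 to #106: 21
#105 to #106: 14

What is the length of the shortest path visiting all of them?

Shortest open route: 63 m.

There are 6! = 720 possible orderings.
Base - #101 - #102 - #103 - #104 - #105 - #106: 22+18+20+25+7+14 = 106
Base - #101 - #102 - #103 - #104 - #106 - #105: 22+18+20+25+21+14 = 120
Base - #101 - #102 - #103 - #105 - #104 - #106: 22+18+20+26+7+21 = 114
Base - #101 - #102 - #103 - #105 - #106 - #104: 22+18+20+26+14+21 = 121
Base - #101 - #102 - #103 - #106 - #104 - #105: 22+18+20+28+21+7 = 116
Base - #101 - #102 - #103 - #106 - #105 - #104: 22+18+20+28+14+7 = 109
Base - #101 - #102 - #104 - #103 - #105 - #106: 22+18+13+25+26+14 = 118
Base - #101 - #102 - #104 - #103 - #106 - #105: 22+18+13+25+28+14 = 120
… (712 more)
Base - #104 - #105 - #102 - #106 - #101 - #103: 9+7+6+8+26+7 = 63  ← best
The minimum is 63.
One shortest path: Base → #104 → #105 → #102 → #106 → #101 → #103.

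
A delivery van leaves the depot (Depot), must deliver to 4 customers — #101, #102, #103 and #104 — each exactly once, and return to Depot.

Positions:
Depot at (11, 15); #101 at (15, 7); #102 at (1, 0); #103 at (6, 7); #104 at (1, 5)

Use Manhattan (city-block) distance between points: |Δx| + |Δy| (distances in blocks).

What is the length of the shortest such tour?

Minimum total distance: 58 blocks.

Depot→#101→#102→#103→#104→Depot: 12+21+12+7+20 = 72
Depot→#101→#102→#104→#103→Depot: 12+21+5+7+13 = 58
Depot→#101→#103→#102→#104→Depot: 12+9+12+5+20 = 58
Depot→#101→#103→#104→#102→Depot: 12+9+7+5+25 = 58
Depot→#101→#104→#102→#103→Depot: 12+16+5+12+13 = 58
Depot→#101→#104→#103→#102→Depot: 12+16+7+12+25 = 72
Depot→#102→#101→#103→#104→Depot: 25+21+9+7+20 = 82
Depot→#102→#101→#104→#103→Depot: 25+21+16+7+13 = 82
Depot→#102→#103→#101→#104→Depot: 25+12+9+16+20 = 82
Depot→#102→#104→#101→#103→Depot: 25+5+16+9+13 = 68
Depot→#103→#101→#102→#104→Depot: 13+9+21+5+20 = 68
Depot→#103→#102→#101→#104→Depot: 13+12+21+16+20 = 82
The minimum is 58.
One optimal route: Depot → #101 → #102 → #104 → #103 → Depot (or its reverse).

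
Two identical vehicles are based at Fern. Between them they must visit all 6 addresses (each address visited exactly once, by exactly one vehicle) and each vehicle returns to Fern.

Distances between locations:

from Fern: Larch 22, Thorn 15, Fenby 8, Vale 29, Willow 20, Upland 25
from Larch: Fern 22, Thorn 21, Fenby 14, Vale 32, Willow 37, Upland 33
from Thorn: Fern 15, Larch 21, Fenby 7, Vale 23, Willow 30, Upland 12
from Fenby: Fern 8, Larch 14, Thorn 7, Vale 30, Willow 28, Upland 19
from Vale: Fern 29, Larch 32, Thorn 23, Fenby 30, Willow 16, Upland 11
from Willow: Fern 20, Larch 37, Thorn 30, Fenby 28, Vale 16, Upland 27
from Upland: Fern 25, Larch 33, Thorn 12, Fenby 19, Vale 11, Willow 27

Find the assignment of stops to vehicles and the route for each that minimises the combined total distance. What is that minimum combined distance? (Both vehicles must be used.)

Minimum combined distance: 118.

Check every non-empty split of the stops between the two vehicles; for each half take its own optimal tour:
  {Larch} + {Thorn, Fenby, Vale, Willow, Upland}: 44 + 74 = 118
  {Thorn} + {Larch, Fenby, Vale, Willow, Upland}: 30 + 102 = 132
  {Larch, Thorn} + {Fenby, Vale, Willow, Upland}: 58 + 74 = 132
  {Fenby} + {Larch, Thorn, Vale, Willow, Upland}: 16 + 102 = 118
  {Larch, Fenby} + {Thorn, Vale, Willow, Upland}: 44 + 74 = 118
  {Thorn, Fenby} + {Larch, Vale, Willow, Upland}: 30 + 102 = 132
  … (31 splits in total)
Best: vehicle 1 Fern → Larch → Fern = 44; vehicle 2 Fern → Fenby → Thorn → Upland → Vale → Willow → Fern = 74; combined 118.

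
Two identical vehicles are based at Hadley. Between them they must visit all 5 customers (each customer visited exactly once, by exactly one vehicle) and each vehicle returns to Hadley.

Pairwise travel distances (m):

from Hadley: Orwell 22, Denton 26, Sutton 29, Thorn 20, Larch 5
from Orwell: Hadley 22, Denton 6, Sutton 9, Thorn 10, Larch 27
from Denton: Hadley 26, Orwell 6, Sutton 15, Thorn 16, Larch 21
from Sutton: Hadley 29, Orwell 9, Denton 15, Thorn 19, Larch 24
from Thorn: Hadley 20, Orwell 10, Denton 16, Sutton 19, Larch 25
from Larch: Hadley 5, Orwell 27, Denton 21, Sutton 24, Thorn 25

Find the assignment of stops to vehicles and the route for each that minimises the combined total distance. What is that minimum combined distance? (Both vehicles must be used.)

90 m — the smallest possible combined total.

Check every non-empty split of the stops between the two vehicles; for each half take its own optimal tour:
  {Orwell} + {Denton, Sutton, Thorn, Larch}: 44 + 80 = 124
  {Denton} + {Orwell, Sutton, Thorn, Larch}: 52 + 68 = 120
  {Orwell, Denton} + {Sutton, Thorn, Larch}: 54 + 68 = 122
  {Sutton} + {Orwell, Denton, Thorn, Larch}: 58 + 62 = 120
  {Orwell, Sutton} + {Denton, Thorn, Larch}: 60 + 62 = 122
  {Denton, Sutton} + {Orwell, Thorn, Larch}: 70 + 62 = 132
  … (15 splits in total)
  {Orwell, Denton, Sutton, Thorn} + {Larch}: 80 + 10 = 90  ← best
Best: vehicle 1 Hadley → Denton → Orwell → Sutton → Thorn → Hadley = 80; vehicle 2 Hadley → Larch → Hadley = 10; combined 90.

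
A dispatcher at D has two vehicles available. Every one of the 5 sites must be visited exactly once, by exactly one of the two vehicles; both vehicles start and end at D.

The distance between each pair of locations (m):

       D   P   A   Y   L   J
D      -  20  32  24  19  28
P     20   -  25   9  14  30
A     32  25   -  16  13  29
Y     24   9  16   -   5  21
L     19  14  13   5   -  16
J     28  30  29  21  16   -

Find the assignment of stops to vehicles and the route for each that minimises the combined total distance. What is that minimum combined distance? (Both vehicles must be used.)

There are 2^4 − 1 = 15 ways to divide the 5 stops into two non-empty groups. For each, the best each vehicle can do is its own shortest tour through its group:
  {P} + {A, Y, L, J}: 40 + 97 = 137
  {A} + {P, Y, L, J}: 64 + 78 = 142
  {P, A} + {Y, L, J}: 77 + 73 = 150
  {Y} + {P, A, L, J}: 48 + 102 = 150
  {P, Y} + {A, L, J}: 53 + 89 = 142
  {A, Y} + {P, L, J}: 72 + 78 = 150
  … (15 splits in total)
  {P, A, Y, L} + {J}: 77 + 56 = 133  ← best
Best: vehicle 1 D → P → Y → A → L → D = 77; vehicle 2 D → J → D = 56; combined 133.

Minimum combined distance: 133 m.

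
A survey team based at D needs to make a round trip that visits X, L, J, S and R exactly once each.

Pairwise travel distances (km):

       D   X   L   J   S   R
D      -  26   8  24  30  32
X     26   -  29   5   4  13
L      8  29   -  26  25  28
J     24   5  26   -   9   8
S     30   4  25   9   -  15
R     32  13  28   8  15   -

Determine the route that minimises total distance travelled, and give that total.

D - X - L - J - S - R - D: 26+29+26+9+15+32 = 137
D - X - L - J - R - S - D: 26+29+26+8+15+30 = 134
D - X - L - S - J - R - D: 26+29+25+9+8+32 = 129
D - X - L - S - R - J - D: 26+29+25+15+8+24 = 127
D - X - L - R - J - S - D: 26+29+28+8+9+30 = 130
D - X - L - R - S - J - D: 26+29+28+15+9+24 = 131
D - X - J - L - S - R - D: 26+5+26+25+15+32 = 129
D - X - J - L - R - S - D: 26+5+26+28+15+30 = 130
D - X - J - S - L - R - D: 26+5+9+25+28+32 = 125
D - X - J - S - R - L - D: 26+5+9+15+28+8 = 91
D - X - J - R - L - S - D: 26+5+8+28+25+30 = 122
D - X - J - R - S - L - D: 26+5+8+15+25+8 = 87
D - X - S - L - J - R - D: 26+4+25+26+8+32 = 121
D - X - S - L - R - J - D: 26+4+25+28+8+24 = 115
… (46 more)
D - L - S - X - J - R - D: 8+25+4+5+8+32 = 82  ← best
The minimum is 82.
One optimal route: D → L → S → X → J → R → D (or its reverse).

82 km — the shortest possible round trip.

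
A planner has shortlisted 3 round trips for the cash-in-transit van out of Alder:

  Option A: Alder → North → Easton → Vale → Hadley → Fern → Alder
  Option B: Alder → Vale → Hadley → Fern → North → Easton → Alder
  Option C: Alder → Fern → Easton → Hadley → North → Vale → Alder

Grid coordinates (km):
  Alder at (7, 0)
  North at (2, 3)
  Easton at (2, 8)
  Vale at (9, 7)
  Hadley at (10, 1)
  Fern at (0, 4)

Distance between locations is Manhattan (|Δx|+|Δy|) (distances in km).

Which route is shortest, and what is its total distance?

Option A: 8 + 5 + 8 + 7 + 13 + 11 = 52
Option B: 9 + 7 + 13 + 3 + 5 + 13 = 50
Option C: 11 + 6 + 15 + 10 + 11 + 9 = 62

50 km — Option B is the shortest.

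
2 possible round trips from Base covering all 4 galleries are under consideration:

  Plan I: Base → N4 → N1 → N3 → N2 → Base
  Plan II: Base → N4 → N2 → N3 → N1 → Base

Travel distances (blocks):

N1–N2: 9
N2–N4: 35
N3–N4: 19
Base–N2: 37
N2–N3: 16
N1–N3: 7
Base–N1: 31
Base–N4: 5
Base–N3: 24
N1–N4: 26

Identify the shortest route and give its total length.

Plan I: 5 + 26 + 7 + 16 + 37 = 91
Plan II: 5 + 35 + 16 + 7 + 31 = 94

91 blocks — Plan I is the shortest.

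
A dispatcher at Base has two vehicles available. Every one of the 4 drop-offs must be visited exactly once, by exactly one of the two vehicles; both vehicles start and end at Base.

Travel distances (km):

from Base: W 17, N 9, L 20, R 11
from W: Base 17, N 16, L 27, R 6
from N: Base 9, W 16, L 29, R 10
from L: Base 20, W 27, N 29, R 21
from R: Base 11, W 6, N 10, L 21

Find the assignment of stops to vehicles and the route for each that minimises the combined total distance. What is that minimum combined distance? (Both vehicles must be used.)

Minimum combined distance: 82 km.

Try each way of splitting the stops between the two vehicles (each non-empty) and, for each split, find the best tour for each vehicle:
  {W} + {N, L, R}: 34 + 60 = 94
  {N} + {W, L, R}: 18 + 64 = 82
  {W, N} + {L, R}: 42 + 52 = 94
  {L} + {W, N, R}: 40 + 42 = 82
  {W, L} + {N, R}: 64 + 30 = 94
  {N, L} + {W, R}: 58 + 34 = 92
  … (7 splits in total)
Best: vehicle 1 Base → N → Base = 18; vehicle 2 Base → W → R → L → Base = 64; combined 82.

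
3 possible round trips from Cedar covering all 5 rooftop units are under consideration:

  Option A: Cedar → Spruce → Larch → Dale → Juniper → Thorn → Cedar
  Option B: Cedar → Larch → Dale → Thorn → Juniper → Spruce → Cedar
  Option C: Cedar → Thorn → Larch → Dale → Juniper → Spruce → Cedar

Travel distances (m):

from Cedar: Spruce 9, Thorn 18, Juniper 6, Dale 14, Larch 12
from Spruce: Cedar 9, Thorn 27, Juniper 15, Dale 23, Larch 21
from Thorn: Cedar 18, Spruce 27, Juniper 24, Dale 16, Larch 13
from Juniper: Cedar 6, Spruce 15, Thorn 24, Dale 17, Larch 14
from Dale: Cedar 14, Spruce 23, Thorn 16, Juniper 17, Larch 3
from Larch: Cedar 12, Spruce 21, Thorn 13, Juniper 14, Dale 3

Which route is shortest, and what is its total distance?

75 m — Option C is the shortest.

Option A: 9 + 21 + 3 + 17 + 24 + 18 = 92
Option B: 12 + 3 + 16 + 24 + 15 + 9 = 79
Option C: 18 + 13 + 3 + 17 + 15 + 9 = 75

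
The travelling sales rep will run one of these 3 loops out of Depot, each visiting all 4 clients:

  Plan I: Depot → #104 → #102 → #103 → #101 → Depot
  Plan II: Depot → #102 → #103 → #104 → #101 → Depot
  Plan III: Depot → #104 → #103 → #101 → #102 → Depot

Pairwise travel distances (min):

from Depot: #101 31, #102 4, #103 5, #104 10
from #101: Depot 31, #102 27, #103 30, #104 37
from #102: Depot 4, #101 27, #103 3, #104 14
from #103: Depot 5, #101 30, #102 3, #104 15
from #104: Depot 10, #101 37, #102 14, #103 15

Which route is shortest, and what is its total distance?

Plan I: 10 + 14 + 3 + 30 + 31 = 88
Plan II: 4 + 3 + 15 + 37 + 31 = 90
Plan III: 10 + 15 + 30 + 27 + 4 = 86

86 min — Plan III is the shortest.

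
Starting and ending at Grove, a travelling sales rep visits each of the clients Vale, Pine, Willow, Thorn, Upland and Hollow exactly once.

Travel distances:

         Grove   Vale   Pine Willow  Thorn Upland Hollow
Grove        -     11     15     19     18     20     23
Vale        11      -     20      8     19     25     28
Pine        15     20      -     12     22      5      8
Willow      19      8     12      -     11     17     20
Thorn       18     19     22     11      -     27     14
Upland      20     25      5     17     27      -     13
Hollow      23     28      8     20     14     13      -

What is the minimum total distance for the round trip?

There are 360 distinct closed tours to check (reversals are equivalent).
Grove-Vale-Pine-Willow-Thorn-Upland-Hollow-Grove: 11+20+12+11+27+13+23 = 117
Grove-Vale-Pine-Willow-Thorn-Hollow-Upland-Grove: 11+20+12+11+14+13+20 = 101
Grove-Vale-Pine-Willow-Upland-Thorn-Hollow-Grove: 11+20+12+17+27+14+23 = 124
Grove-Vale-Pine-Willow-Upland-Hollow-Thorn-Grove: 11+20+12+17+13+14+18 = 105
Grove-Vale-Pine-Willow-Hollow-Thorn-Upland-Grove: 11+20+12+20+14+27+20 = 124
Grove-Vale-Pine-Willow-Hollow-Upland-Thorn-Grove: 11+20+12+20+13+27+18 = 121
Grove-Vale-Pine-Thorn-Willow-Upland-Hollow-Grove: 11+20+22+11+17+13+23 = 117
Grove-Vale-Pine-Thorn-Willow-Hollow-Upland-Grove: 11+20+22+11+20+13+20 = 117
… (352 more)
Grove-Vale-Willow-Thorn-Hollow-Pine-Upland-Grove: 11+8+11+14+8+5+20 = 77  ← best
The minimum is 77.
One optimal route: Grove → Vale → Willow → Thorn → Hollow → Pine → Upland → Grove (or its reverse).

Shortest round trip = 77.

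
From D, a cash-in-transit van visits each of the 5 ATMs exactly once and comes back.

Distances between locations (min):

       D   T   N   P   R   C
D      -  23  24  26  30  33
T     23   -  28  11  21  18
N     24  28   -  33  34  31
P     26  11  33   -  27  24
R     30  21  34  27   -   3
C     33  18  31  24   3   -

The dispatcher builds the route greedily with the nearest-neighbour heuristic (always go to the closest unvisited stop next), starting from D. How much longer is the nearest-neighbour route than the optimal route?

The nearest-neighbour route is 3 min longer than optimal.

D: T=23, N=24, P=26, R=30, C=33 ⇒ T
T: P=11, C=18, R=21, N=28 ⇒ P
P: C=24, R=27, N=33 ⇒ C
C: R=3, N=31 ⇒ R
R: N=34 ⇒ N
NN route D → T → P → C → R → N → D costs 119.
Optimal: D → N → R → C → T → P → D costs 116 (by enumerating all 60 distinct tours).
Excess = 119 − 116 = 3.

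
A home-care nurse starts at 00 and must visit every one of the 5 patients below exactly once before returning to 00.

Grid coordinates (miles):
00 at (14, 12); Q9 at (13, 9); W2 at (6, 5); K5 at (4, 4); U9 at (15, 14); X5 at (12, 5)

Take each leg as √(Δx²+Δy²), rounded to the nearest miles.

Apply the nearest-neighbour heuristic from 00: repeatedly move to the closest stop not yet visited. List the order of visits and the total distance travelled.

From 00: distances to unvisited — U9=2, Q9=3, X5=7, W2=11, K5=13. Nearest is U9 (2).
From U9: distances to unvisited — Q9=5, X5=9, W2=13, K5=15. Nearest is Q9 (5).
From Q9: distances to unvisited — X5=4, W2=8, K5=10. Nearest is X5 (4).
From X5: distances to unvisited — W2=6, K5=8. Nearest is W2 (6).
From W2: distances to unvisited — K5=2. Nearest is K5 (2).
Return K5→00: 13.
Total = 2 + 5 + 4 + 6 + 2 + 13 = 32.

32 miles along 00 → U9 → Q9 → X5 → W2 → K5 → 00.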